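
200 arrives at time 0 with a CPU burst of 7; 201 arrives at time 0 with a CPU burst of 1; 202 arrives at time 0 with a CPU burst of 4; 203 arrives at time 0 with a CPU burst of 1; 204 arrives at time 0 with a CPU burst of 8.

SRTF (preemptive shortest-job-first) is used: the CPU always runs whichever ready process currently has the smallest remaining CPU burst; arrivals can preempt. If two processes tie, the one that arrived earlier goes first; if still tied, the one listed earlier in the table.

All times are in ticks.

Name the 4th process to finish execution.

200

Gantt: | 201 0-1 | 203 1-2 | 202 2-6 | 200 6-13 | 204 13-21 |
Completion: 200=13  201=1  202=6  203=2  204=21
Turnaround (C−A): 200=13  201=1  202=6  203=2  204=21
Finish order: 201 → 203 → 202 → 200 → 204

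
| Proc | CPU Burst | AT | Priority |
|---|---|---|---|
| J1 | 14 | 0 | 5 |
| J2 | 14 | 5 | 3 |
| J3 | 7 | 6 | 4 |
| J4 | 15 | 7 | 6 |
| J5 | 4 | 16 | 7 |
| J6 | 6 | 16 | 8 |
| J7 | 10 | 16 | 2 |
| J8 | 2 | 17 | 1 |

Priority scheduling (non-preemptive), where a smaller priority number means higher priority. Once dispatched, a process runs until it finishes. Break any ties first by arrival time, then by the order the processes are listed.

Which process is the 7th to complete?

Schedule: | J1 0-14 | J2 14-28 | J8 28-30 | J7 30-40 | J3 40-47 | J4 47-62 | J5 62-66 | J6 66-72 |
Completion: J1=14  J2=28  J3=47  J4=62  J5=66  J6=72  J7=40  J8=30
Turnaround (C−A): J1=14  J2=23  J3=41  J4=55  J5=50  J6=56  J7=24  J8=13
Finish order: J1 → J2 → J8 → J7 → J3 → J4 → J5 → J6

J5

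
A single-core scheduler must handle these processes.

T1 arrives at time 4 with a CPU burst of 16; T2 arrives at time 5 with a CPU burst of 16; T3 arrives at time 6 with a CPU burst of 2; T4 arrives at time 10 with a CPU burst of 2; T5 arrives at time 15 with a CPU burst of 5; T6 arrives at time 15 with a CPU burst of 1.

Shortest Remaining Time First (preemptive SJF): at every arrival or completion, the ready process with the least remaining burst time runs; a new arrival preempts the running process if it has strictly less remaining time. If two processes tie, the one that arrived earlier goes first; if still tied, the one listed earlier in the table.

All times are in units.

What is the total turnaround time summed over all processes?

78

Timeline: | idle 0-4 | T1 4-6 | T3 6-8 | T1 8-10 | T4 10-12 | T1 12-15 | T6 15-16 | T5 16-21 | T1 21-30 | T2 30-46 |
Completion: T1=30  T2=46  T3=8  T4=12  T5=21  T6=16
Turnaround (C−A): T1=26  T2=41  T3=2  T4=2  T5=6  T6=1
Turnaround = completion − arrival: T1=26, T2=41, T3=2, T4=2, T5=6, T6=1
Total turnaround = 26 + 41 + 2 + 2 + 6 + 1 = 78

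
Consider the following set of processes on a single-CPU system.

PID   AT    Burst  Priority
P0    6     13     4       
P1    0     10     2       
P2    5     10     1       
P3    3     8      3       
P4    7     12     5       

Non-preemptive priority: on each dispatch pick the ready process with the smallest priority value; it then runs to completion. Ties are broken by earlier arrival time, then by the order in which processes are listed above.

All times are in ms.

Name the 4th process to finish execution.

Timeline: | P1 0-10 | P2 10-20 | P3 20-28 | P0 28-41 | P4 41-53 |
Completion: P0=41  P1=10  P2=20  P3=28  P4=53
Finish order: P1 → P2 → P3 → P0 → P4

P0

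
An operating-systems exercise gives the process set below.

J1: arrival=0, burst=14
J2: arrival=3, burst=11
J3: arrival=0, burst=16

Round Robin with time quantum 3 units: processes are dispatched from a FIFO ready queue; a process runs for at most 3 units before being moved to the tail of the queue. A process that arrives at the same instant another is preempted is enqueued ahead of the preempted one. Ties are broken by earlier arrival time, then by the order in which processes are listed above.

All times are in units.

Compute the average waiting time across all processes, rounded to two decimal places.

Gantt: | J1 0-3 | J3 3-6 | J2 6-9 | J1 9-12 | J3 12-15 | J2 15-18 | J1 18-21 | J3 21-24 | J2 24-27 | J1 27-30 | J3 30-33 | J2 33-35 | J1 35-37 | J3 37-41 |
Completion: J1=37  J2=35  J3=41
Turnaround (C−A): J1=37  J2=32  J3=41
Waiting times: J1=23, J2=21, J3=25
Average waiting = (23+21+25) / 3 = 69/3 = 23.00

23.00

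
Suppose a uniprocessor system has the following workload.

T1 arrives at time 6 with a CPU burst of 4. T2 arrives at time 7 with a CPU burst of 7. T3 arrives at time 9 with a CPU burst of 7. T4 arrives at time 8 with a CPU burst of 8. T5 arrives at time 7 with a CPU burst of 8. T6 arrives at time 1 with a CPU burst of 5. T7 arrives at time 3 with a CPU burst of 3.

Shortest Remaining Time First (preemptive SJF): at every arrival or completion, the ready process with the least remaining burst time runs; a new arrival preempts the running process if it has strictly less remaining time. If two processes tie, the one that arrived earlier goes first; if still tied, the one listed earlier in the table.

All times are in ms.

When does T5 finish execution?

Timeline: | idle 0-1 | T6 1-6 | T7 6-9 | T1 9-13 | T2 13-20 | T3 20-27 | T5 27-35 | T4 35-43 |
Completion: T1=13  T2=20  T3=27  T4=43  T5=35  T6=6  T7=9
Turnaround (C−A): T1=7  T2=13  T3=18  T4=35  T5=28  T6=5  T7=6

35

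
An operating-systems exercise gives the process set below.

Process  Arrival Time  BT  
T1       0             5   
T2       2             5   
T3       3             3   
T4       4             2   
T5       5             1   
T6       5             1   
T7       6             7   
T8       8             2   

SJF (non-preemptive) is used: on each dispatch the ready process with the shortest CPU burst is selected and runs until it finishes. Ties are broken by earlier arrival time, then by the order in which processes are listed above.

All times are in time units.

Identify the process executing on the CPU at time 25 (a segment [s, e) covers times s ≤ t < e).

Schedule: | T1 0-5 | T5 5-6 | T6 6-7 | T4 7-9 | T8 9-11 | T3 11-14 | T2 14-19 | T7 19-26 |
Completion: T1=5  T2=19  T3=14  T4=9  T5=6  T6=7  T7=26  T8=11
Turnaround (C−A): T1=5  T2=17  T3=11  T4=5  T5=1  T6=2  T7=20  T8=3

T7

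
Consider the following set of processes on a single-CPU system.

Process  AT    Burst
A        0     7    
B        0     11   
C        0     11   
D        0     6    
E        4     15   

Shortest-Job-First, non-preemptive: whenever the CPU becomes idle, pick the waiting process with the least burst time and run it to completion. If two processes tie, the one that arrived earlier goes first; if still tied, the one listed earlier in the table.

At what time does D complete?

6

Timeline: | D 0-6 | A 6-13 | B 13-24 | C 24-35 | E 35-50 |
Completion: A=13  B=24  C=35  D=6  E=50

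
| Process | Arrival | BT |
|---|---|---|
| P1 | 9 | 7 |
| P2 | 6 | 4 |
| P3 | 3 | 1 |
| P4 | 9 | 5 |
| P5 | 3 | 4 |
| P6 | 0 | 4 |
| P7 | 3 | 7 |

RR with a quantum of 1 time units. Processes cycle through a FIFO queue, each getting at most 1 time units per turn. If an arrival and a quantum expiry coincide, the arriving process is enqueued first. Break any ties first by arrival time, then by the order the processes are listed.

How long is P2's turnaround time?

17

Schedule: | P6 0-3 | P3 3-4 | P5 4-5 | P7 5-6 | P6 6-7 | P5 7-8 | P2 8-9 | P7 9-10 | P5 10-11 | P1 11-12 | P4 12-13 | P2 13-14 | P7 14-15 | P5 15-16 | P1 16-17 | P4 17-18 | P2 18-19 | P7 19-20 | P1 20-21 | P4 21-22 | P2 22-23 | P7 23-24 | P1 24-25 | P4 25-26 | P7 26-27 | P1 27-28 | P4 28-29 | P7 29-30 | P1 30-32 |
Completion: P1=32  P2=23  P3=4  P4=29  P5=16  P6=7  P7=30
Turnaround (C−A): P1=23  P2=17  P3=1  P4=20  P5=13  P6=7  P7=27
Turnaround(P2) = completion − arrival = 23 − 6 = 17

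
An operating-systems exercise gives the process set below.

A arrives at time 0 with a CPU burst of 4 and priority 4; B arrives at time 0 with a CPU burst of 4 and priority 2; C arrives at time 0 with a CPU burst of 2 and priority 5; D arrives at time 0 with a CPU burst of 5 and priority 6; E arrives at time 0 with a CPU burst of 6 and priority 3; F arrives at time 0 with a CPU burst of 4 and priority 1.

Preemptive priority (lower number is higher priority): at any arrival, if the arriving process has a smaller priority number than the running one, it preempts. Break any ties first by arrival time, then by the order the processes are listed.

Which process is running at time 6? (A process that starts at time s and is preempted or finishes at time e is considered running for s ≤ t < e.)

B

Gantt: | F 0-4 | B 4-8 | E 8-14 | A 14-18 | C 18-20 | D 20-25 |
Completion: A=18  B=8  C=20  D=25  E=14  F=4
Turnaround (C−A): A=18  B=8  C=20  D=25  E=14  F=4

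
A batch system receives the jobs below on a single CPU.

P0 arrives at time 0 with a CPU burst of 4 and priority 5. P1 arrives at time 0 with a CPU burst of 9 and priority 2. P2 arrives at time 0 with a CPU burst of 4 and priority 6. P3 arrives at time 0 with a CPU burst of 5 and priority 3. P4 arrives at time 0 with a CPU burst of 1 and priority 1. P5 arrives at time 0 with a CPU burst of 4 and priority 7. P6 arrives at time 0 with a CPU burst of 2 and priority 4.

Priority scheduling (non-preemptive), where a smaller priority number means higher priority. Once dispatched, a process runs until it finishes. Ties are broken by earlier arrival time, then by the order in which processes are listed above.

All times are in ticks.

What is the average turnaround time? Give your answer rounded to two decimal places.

16.86

Gantt: | P4 0-1 | P1 1-10 | P3 10-15 | P6 15-17 | P0 17-21 | P2 21-25 | P5 25-29 |
Completion: P0=21  P1=10  P2=25  P3=15  P4=1  P5=29  P6=17
Turnaround (C−A): P0=21  P1=10  P2=25  P3=15  P4=1  P5=29  P6=17
Turnaround times: P0=21, P1=10, P2=25, P3=15, P4=1, P5=29, P6=17
Average turnaround = (21+10+25+15+1+29+17) / 7 = 118/7 = 16.86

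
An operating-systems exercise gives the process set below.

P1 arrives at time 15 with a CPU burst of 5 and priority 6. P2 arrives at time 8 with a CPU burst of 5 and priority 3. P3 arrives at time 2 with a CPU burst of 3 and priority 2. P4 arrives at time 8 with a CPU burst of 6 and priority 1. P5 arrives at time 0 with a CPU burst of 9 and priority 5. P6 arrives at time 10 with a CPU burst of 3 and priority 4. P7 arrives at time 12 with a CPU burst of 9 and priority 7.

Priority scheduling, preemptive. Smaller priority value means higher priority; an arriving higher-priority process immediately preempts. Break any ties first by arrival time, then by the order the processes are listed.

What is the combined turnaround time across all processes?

102

Timeline: | P5 0-2 | P3 2-5 | P5 5-8 | P4 8-14 | P2 14-19 | P6 19-22 | P5 22-26 | P1 26-31 | P7 31-40 |
Completion: P1=31  P2=19  P3=5  P4=14  P5=26  P6=22  P7=40
Turnaround (C−A): P1=16  P2=11  P3=3  P4=6  P5=26  P6=12  P7=28
Turnaround = completion − arrival: P1=16, P2=11, P3=3, P4=6, P5=26, P6=12, P7=28
Total turnaround = 16 + 11 + 3 + 6 + 26 + 12 + 28 = 102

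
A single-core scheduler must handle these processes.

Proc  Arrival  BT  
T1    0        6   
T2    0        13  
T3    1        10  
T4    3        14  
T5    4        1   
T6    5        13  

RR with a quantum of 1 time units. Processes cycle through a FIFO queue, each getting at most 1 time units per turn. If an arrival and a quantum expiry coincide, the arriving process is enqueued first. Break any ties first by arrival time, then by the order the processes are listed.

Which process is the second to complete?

T1

Schedule: | T1 0-1 | T2 1-2 | T3 2-3 | T1 3-4 | T2 4-5 | T4 5-6 | T3 6-7 | T5 7-8 | T1 8-9 | T6 9-10 | T2 10-11 | T4 11-12 | T3 12-13 | T1 13-14 | T6 14-15 | T2 15-16 | T4 16-17 | T3 17-18 | T1 18-19 | T6 19-20 | T2 20-21 | T4 21-22 | T3 22-23 | T1 23-24 | T6 24-25 | T2 25-26 | T4 26-27 | T3 27-28 | T6 28-29 | T2 29-30 | T4 30-31 | T3 31-32 | T6 32-33 | T2 33-34 | T4 34-35 | T3 35-36 | T6 36-37 | T2 37-38 | T4 38-39 | T3 39-40 | T6 40-41 | T2 41-42 | T4 42-43 | T3 43-44 | T6 44-45 | T2 45-46 | T4 46-47 | T6 47-48 | T2 48-49 | T4 49-50 | T6 50-51 | T2 51-52 | T4 52-53 | T6 53-54 | T4 54-55 | T6 55-56 | T4 56-57 |
Completion: T1=24  T2=52  T3=44  T4=57  T5=8  T6=56
Finish order: T5 → T1 → T3 → T2 → T6 → T4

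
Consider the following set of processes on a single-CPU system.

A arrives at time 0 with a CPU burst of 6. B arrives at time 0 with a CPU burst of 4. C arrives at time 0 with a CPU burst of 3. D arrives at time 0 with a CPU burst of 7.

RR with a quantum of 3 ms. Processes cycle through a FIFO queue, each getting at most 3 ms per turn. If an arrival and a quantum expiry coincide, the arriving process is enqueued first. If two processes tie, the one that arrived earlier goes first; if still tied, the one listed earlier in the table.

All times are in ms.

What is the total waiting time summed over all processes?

Schedule: | A 0-3 | B 3-6 | C 6-9 | D 9-12 | A 12-15 | B 15-16 | D 16-20 |
Completion: A=15  B=16  C=9  D=20
Turnaround (C−A): A=15  B=16  C=9  D=20
Waiting = turnaround − burst: A=9, B=12, C=6, D=13
Total waiting = 9 + 12 + 6 + 13 = 40

40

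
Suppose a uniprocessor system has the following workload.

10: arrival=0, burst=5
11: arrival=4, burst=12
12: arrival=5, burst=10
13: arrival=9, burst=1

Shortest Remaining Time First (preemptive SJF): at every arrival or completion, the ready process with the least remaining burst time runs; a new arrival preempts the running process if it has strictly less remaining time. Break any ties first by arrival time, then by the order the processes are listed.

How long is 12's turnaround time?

Schedule: | 10 0-5 | 12 5-9 | 13 9-10 | 12 10-16 | 11 16-28 |
Completion: 10=5  11=28  12=16  13=10
Turnaround(12) = completion − arrival = 16 − 5 = 11

11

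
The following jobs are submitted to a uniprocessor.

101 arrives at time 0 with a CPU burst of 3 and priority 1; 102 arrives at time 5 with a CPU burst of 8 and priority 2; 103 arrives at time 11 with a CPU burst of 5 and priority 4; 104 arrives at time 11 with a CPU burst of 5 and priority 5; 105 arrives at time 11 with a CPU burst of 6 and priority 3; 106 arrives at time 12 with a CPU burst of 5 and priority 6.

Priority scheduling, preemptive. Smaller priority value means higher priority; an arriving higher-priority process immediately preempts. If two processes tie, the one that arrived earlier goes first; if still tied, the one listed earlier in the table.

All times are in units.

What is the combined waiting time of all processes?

40

Timeline: | 101 0-3 | idle 3-5 | 102 5-13 | 105 13-19 | 103 19-24 | 104 24-29 | 106 29-34 |
Completion: 101=3  102=13  103=24  104=29  105=19  106=34
Waiting = turnaround − burst: 101=0, 102=0, 103=8, 104=13, 105=2, 106=17
Total waiting = 0 + 0 + 8 + 13 + 2 + 17 = 40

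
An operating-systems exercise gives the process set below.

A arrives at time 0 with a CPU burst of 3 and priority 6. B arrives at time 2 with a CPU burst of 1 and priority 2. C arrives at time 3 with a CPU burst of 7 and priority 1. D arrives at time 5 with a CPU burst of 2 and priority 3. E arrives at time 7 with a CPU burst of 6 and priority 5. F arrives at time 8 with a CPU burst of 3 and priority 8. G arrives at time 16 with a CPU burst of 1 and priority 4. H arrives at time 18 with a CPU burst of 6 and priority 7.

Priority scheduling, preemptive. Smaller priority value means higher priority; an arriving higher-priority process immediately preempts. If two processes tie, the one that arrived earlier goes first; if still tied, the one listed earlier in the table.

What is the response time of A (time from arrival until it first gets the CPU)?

Schedule: | A 0-2 | B 2-3 | C 3-10 | D 10-12 | E 12-16 | G 16-17 | E 17-19 | A 19-20 | H 20-26 | F 26-29 |
Completion: A=20  B=3  C=10  D=12  E=19  F=29  G=17  H=26
Response(A) = first start − arrival = 0 − 0 = 0

0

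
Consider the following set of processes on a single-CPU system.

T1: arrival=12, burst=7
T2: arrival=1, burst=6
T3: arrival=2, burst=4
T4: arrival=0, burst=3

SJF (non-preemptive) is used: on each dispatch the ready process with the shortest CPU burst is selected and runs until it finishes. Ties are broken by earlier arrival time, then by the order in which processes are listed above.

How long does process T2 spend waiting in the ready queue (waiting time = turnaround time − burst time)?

Gantt: | T4 0-3 | T3 3-7 | T2 7-13 | T1 13-20 |
Completion: T1=20  T2=13  T3=7  T4=3
Waiting(T2) = turnaround − burst = 12 − 6 = 6

6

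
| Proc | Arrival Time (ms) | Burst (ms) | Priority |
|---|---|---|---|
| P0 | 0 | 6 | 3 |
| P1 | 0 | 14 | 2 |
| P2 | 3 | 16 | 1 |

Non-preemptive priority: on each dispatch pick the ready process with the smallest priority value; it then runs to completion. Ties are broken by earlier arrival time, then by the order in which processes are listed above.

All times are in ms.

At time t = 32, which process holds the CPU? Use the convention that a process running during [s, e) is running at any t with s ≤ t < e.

P0

Gantt: | P1 0-14 | P2 14-30 | P0 30-36 |
Completion: P0=36  P1=14  P2=30
Turnaround (C−A): P0=36  P1=14  P2=27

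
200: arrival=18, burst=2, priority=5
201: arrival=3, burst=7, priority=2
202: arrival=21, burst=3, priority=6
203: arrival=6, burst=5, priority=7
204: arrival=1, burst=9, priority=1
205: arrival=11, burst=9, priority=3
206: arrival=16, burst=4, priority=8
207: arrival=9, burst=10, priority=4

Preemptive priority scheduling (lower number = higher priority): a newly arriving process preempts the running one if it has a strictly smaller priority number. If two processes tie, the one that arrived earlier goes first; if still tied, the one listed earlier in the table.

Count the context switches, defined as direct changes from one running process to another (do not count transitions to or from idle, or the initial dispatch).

7

Timeline: | idle 0-1 | 204 1-10 | 201 10-17 | 205 17-26 | 207 26-36 | 200 36-38 | 202 38-41 | 203 41-46 | 206 46-50 |
Completion: 200=38  201=17  202=41  203=46  204=10  205=26  206=50  207=36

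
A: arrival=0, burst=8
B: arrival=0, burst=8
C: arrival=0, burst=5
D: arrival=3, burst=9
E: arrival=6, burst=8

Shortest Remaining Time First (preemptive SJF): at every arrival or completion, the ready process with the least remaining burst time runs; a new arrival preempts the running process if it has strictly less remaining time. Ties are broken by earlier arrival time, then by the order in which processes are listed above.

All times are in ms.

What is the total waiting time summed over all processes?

Gantt: | C 0-5 | A 5-13 | B 13-21 | E 21-29 | D 29-38 |
Completion: A=13  B=21  C=5  D=38  E=29
Waiting = turnaround − burst: A=5, B=13, C=0, D=26, E=15
Total waiting = 5 + 13 + 0 + 26 + 15 = 59

59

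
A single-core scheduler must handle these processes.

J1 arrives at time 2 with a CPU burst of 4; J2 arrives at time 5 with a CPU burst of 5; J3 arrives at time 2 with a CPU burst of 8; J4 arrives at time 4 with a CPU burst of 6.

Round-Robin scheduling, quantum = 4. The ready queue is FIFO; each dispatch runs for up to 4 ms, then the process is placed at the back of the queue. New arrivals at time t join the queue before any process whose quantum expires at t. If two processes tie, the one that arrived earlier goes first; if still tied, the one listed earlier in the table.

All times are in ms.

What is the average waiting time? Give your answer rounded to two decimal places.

10.25

Timeline: | idle 0-2 | J1 2-6 | J3 6-10 | J4 10-14 | J2 14-18 | J3 18-22 | J4 22-24 | J2 24-25 |
Completion: J1=6  J2=25  J3=22  J4=24
Waiting times: J1=0, J2=15, J3=12, J4=14
Average waiting = (0+15+12+14) / 4 = 41/4 = 10.25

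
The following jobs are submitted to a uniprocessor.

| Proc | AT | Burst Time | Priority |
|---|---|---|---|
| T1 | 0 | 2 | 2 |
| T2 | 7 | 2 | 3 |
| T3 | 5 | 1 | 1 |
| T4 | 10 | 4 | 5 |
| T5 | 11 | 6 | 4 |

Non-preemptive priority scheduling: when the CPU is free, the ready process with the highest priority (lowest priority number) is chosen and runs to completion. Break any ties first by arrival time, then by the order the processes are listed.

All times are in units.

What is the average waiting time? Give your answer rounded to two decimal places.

Timeline: | T1 0-2 | idle 2-5 | T3 5-6 | idle 6-7 | T2 7-9 | idle 9-10 | T4 10-14 | T5 14-20 |
Completion: T1=2  T2=9  T3=6  T4=14  T5=20
Turnaround (C−A): T1=2  T2=2  T3=1  T4=4  T5=9
Waiting times: T1=0, T2=0, T3=0, T4=0, T5=3
Average waiting = (0+0+0+0+3) / 5 = 3/5 = 0.60

0.60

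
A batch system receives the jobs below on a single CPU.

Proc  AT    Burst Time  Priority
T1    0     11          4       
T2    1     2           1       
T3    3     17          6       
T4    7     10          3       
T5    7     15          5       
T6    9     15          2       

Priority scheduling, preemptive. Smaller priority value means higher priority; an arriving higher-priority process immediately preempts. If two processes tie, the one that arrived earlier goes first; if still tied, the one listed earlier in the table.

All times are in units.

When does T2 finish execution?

Gantt: | T1 0-1 | T2 1-3 | T1 3-7 | T4 7-9 | T6 9-24 | T4 24-32 | T1 32-38 | T5 38-53 | T3 53-70 |
Completion: T1=38  T2=3  T3=70  T4=32  T5=53  T6=24
Turnaround (C−A): T1=38  T2=2  T3=67  T4=25  T5=46  T6=15

3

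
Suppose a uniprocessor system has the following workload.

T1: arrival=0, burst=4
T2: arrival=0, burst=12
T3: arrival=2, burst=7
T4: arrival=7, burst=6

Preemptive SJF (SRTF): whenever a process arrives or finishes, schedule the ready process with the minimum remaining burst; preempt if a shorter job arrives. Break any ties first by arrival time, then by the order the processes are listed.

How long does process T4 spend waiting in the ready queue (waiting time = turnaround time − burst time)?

Gantt: | T1 0-4 | T3 4-11 | T4 11-17 | T2 17-29 |
Completion: T1=4  T2=29  T3=11  T4=17
Turnaround (C−A): T1=4  T2=29  T3=9  T4=10
Waiting(T4) = turnaround − burst = 10 − 6 = 4

4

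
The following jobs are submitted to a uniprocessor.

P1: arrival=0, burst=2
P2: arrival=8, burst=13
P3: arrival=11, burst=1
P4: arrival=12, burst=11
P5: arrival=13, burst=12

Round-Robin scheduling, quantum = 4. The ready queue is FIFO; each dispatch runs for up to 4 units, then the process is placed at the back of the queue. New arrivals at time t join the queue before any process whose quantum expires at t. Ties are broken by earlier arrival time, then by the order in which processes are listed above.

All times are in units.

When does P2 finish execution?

41

Schedule: | P1 0-2 | idle 2-8 | P2 8-12 | P3 12-13 | P4 13-17 | P2 17-21 | P5 21-25 | P4 25-29 | P2 29-33 | P5 33-37 | P4 37-40 | P2 40-41 | P5 41-45 |
Completion: P1=2  P2=41  P3=13  P4=40  P5=45
Turnaround (C−A): P1=2  P2=33  P3=2  P4=28  P5=32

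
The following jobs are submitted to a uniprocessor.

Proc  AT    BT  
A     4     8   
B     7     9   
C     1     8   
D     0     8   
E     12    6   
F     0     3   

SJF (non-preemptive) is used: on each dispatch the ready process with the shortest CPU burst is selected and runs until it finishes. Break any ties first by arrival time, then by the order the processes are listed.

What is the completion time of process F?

3

Timeline: | F 0-3 | D 3-11 | C 11-19 | E 19-25 | A 25-33 | B 33-42 |
Completion: A=33  B=42  C=19  D=11  E=25  F=3
Turnaround (C−A): A=29  B=35  C=18  D=11  E=13  F=3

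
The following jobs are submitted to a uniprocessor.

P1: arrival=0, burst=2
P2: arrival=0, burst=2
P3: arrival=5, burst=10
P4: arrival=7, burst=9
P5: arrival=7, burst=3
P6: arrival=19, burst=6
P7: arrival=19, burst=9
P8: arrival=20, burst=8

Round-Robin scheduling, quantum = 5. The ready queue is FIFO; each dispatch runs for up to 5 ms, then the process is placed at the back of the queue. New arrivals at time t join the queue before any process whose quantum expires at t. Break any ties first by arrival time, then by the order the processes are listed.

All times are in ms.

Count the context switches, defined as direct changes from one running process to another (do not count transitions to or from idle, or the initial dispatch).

11

Gantt: | P1 0-2 | P2 2-4 | idle 4-5 | P3 5-10 | P4 10-15 | P5 15-18 | P3 18-23 | P4 23-27 | P6 27-32 | P7 32-37 | P8 37-42 | P6 42-43 | P7 43-47 | P8 47-50 |
Completion: P1=2  P2=4  P3=23  P4=27  P5=18  P6=43  P7=47  P8=50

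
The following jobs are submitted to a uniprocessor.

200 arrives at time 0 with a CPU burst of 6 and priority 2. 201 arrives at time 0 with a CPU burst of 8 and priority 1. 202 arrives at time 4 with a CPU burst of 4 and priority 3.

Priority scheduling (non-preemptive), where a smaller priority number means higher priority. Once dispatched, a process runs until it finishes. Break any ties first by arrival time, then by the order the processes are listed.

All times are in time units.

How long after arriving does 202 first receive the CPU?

10

Timeline: | 201 0-8 | 200 8-14 | 202 14-18 |
Completion: 200=14  201=8  202=18
Turnaround (C−A): 200=14  201=8  202=14
Response(202) = first start − arrival = 14 − 4 = 10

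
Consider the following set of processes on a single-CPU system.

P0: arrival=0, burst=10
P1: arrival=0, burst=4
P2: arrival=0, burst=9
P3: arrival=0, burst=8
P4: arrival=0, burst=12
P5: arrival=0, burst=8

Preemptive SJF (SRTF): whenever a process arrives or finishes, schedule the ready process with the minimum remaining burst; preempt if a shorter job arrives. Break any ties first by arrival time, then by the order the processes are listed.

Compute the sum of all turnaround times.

155

Gantt: | P1 0-4 | P3 4-12 | P5 12-20 | P2 20-29 | P0 29-39 | P4 39-51 |
Completion: P0=39  P1=4  P2=29  P3=12  P4=51  P5=20
Turnaround (C−A): P0=39  P1=4  P2=29  P3=12  P4=51  P5=20
Turnaround = completion − arrival: P0=39, P1=4, P2=29, P3=12, P4=51, P5=20
Total turnaround = 39 + 4 + 29 + 12 + 51 + 20 = 155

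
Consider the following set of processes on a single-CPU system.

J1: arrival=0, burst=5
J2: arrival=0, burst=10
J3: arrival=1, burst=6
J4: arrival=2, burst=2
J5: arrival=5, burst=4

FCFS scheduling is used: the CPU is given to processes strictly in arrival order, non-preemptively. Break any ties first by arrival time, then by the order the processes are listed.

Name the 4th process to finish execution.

Gantt: | J1 0-5 | J2 5-15 | J3 15-21 | J4 21-23 | J5 23-27 |
Completion: J1=5  J2=15  J3=21  J4=23  J5=27
Turnaround (C−A): J1=5  J2=15  J3=20  J4=21  J5=22
Finish order: J1 → J2 → J3 → J4 → J5

J4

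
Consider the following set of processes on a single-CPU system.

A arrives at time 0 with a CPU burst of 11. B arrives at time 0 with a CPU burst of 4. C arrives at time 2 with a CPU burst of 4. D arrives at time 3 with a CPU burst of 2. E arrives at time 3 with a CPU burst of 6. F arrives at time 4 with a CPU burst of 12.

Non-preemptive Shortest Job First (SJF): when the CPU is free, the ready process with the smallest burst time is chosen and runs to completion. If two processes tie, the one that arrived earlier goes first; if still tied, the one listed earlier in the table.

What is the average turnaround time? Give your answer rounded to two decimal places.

Gantt: | B 0-4 | D 4-6 | C 6-10 | E 10-16 | A 16-27 | F 27-39 |
Completion: A=27  B=4  C=10  D=6  E=16  F=39
Turnaround times: A=27, B=4, C=8, D=3, E=13, F=35
Average turnaround = (27+4+8+3+13+35) / 6 = 90/6 = 15.00

15.00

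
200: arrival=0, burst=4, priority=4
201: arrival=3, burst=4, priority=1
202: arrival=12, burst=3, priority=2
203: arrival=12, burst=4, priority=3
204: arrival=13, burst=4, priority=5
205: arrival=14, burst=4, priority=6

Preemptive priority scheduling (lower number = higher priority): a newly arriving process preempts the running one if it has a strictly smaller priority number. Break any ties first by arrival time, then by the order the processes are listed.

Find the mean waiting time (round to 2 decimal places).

3.67

Schedule: | 200 0-3 | 201 3-7 | 200 7-8 | idle 8-12 | 202 12-15 | 203 15-19 | 204 19-23 | 205 23-27 |
Completion: 200=8  201=7  202=15  203=19  204=23  205=27
Waiting times: 200=4, 201=0, 202=0, 203=3, 204=6, 205=9
Average waiting = (4+0+0+3+6+9) / 6 = 22/6 = 3.67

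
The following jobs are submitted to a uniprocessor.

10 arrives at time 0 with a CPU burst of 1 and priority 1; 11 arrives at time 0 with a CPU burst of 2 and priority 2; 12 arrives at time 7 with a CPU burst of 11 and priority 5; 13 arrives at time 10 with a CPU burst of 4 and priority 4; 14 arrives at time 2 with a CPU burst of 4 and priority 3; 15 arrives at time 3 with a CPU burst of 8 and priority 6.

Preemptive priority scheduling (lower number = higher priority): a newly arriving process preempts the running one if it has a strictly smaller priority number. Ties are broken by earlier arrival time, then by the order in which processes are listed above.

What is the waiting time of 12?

4

Timeline: | 10 0-1 | 11 1-3 | 14 3-7 | 12 7-10 | 13 10-14 | 12 14-22 | 15 22-30 |
Completion: 10=1  11=3  12=22  13=14  14=7  15=30
Turnaround (C−A): 10=1  11=3  12=15  13=4  14=5  15=27
Waiting(12) = turnaround − burst = 15 − 11 = 4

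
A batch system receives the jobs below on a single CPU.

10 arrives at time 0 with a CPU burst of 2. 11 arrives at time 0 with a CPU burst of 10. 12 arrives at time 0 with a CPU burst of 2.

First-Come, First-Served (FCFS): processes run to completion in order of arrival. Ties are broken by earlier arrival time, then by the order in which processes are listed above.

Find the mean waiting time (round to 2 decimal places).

4.67

Gantt: | 10 0-2 | 11 2-12 | 12 12-14 |
Completion: 10=2  11=12  12=14
Turnaround (C−A): 10=2  11=12  12=14
Waiting times: 10=0, 11=2, 12=12
Average waiting = (0+2+12) / 3 = 14/3 = 4.67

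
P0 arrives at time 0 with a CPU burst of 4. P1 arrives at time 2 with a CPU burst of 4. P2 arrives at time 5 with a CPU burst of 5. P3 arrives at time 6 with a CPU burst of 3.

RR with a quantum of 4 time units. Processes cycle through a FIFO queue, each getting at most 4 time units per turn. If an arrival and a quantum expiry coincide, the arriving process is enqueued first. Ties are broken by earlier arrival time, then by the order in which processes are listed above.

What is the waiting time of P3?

6

Gantt: | P0 0-4 | P1 4-8 | P2 8-12 | P3 12-15 | P2 15-16 |
Completion: P0=4  P1=8  P2=16  P3=15
Waiting(P3) = turnaround − burst = 9 − 3 = 6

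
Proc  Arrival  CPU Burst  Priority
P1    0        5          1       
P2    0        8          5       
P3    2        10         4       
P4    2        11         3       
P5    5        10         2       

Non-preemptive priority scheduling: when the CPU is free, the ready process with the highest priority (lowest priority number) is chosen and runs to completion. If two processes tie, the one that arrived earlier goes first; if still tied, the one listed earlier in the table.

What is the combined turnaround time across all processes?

Timeline: | P1 0-5 | P5 5-15 | P4 15-26 | P3 26-36 | P2 36-44 |
Completion: P1=5  P2=44  P3=36  P4=26  P5=15
Turnaround = completion − arrival: P1=5, P2=44, P3=34, P4=24, P5=10
Total turnaround = 5 + 44 + 34 + 24 + 10 = 117

117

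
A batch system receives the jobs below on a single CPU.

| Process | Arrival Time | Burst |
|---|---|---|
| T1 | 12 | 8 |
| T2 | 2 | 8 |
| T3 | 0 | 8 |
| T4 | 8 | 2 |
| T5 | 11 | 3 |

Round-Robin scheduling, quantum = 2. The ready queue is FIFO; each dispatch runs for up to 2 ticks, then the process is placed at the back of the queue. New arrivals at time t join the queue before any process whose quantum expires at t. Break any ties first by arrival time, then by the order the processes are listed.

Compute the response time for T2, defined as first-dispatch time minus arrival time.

Gantt: | T3 0-2 | T2 2-4 | T3 4-6 | T2 6-8 | T3 8-10 | T4 10-12 | T2 12-14 | T3 14-16 | T5 16-18 | T1 18-20 | T2 20-22 | T5 22-23 | T1 23-29 |
Completion: T1=29  T2=22  T3=16  T4=12  T5=23
Turnaround (C−A): T1=17  T2=20  T3=16  T4=4  T5=12
Response(T2) = first start − arrival = 2 − 2 = 0

0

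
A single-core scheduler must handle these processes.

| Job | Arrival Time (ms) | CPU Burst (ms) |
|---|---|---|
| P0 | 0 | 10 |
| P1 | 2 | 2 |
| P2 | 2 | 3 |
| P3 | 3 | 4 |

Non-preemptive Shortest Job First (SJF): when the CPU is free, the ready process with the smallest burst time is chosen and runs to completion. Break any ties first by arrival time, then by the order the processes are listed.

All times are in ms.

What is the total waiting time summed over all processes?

Timeline: | P0 0-10 | P1 10-12 | P2 12-15 | P3 15-19 |
Completion: P0=10  P1=12  P2=15  P3=19
Waiting = turnaround − burst: P0=0, P1=8, P2=10, P3=12
Total waiting = 0 + 8 + 10 + 12 = 30

30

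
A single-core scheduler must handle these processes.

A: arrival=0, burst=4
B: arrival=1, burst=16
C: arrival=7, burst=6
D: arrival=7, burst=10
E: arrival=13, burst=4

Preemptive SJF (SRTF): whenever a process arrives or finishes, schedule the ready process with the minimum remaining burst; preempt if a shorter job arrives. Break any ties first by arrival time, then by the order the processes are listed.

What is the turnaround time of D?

20

Gantt: | A 0-4 | B 4-7 | C 7-13 | E 13-17 | D 17-27 | B 27-40 |
Completion: A=4  B=40  C=13  D=27  E=17
Turnaround (C−A): A=4  B=39  C=6  D=20  E=4
Turnaround(D) = completion − arrival = 27 − 7 = 20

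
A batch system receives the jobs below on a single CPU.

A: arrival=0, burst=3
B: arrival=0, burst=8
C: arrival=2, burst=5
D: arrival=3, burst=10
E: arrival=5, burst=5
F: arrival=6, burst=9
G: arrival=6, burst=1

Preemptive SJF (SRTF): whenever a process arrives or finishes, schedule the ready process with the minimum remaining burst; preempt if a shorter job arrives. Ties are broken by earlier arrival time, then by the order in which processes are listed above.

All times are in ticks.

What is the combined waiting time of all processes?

64

Schedule: | A 0-3 | C 3-6 | G 6-7 | C 7-9 | E 9-14 | B 14-22 | F 22-31 | D 31-41 |
Completion: A=3  B=22  C=9  D=41  E=14  F=31  G=7
Turnaround (C−A): A=3  B=22  C=7  D=38  E=9  F=25  G=1
Waiting = turnaround − burst: A=0, B=14, C=2, D=28, E=4, F=16, G=0
Total waiting = 0 + 14 + 2 + 28 + 4 + 16 + 0 = 64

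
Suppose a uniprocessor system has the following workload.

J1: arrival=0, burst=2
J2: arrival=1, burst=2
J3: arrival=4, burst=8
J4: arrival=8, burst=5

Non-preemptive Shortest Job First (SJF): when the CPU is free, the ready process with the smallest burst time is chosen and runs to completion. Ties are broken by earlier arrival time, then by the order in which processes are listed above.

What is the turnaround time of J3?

8

Schedule: | J1 0-2 | J2 2-4 | J3 4-12 | J4 12-17 |
Completion: J1=2  J2=4  J3=12  J4=17
Turnaround (C−A): J1=2  J2=3  J3=8  J4=9
Turnaround(J3) = completion − arrival = 12 − 4 = 8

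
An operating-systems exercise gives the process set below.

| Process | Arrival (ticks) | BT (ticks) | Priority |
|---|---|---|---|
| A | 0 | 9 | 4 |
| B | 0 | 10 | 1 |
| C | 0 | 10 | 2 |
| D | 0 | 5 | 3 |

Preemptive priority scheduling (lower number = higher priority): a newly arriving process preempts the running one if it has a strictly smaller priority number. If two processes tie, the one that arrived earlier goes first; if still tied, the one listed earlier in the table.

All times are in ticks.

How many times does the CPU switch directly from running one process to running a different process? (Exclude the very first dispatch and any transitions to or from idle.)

3

Schedule: | B 0-10 | C 10-20 | D 20-25 | A 25-34 |
Completion: A=34  B=10  C=20  D=25
Turnaround (C−A): A=34  B=10  C=20  D=25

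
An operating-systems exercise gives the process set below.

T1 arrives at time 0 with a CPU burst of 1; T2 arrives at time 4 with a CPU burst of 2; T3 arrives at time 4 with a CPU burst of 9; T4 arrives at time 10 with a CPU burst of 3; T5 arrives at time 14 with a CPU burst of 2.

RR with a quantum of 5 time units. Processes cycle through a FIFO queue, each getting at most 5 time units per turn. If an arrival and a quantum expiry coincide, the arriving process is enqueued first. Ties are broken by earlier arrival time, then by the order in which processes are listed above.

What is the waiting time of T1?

0

Timeline: | T1 0-1 | idle 1-4 | T2 4-6 | T3 6-11 | T4 11-14 | T3 14-18 | T5 18-20 |
Completion: T1=1  T2=6  T3=18  T4=14  T5=20
Turnaround (C−A): T1=1  T2=2  T3=14  T4=4  T5=6
Waiting(T1) = turnaround − burst = 1 − 1 = 0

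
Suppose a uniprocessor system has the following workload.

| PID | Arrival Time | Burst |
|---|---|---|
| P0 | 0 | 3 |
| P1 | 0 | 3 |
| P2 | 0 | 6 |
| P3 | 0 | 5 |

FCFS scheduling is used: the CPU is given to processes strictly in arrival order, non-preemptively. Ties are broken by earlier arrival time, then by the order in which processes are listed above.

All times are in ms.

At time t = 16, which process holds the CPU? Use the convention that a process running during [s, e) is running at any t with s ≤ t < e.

Gantt: | P0 0-3 | P1 3-6 | P2 6-12 | P3 12-17 |
Completion: P0=3  P1=6  P2=12  P3=17

P3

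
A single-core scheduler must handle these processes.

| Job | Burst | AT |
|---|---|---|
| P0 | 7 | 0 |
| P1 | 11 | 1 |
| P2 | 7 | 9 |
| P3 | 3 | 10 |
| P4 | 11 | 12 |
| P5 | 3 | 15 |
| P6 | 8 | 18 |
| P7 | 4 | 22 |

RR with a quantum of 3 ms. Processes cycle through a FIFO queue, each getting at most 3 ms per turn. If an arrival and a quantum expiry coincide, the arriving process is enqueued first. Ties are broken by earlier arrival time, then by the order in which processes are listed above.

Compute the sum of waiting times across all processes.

Schedule: | P0 0-3 | P1 3-6 | P0 6-9 | P1 9-12 | P2 12-15 | P0 15-16 | P3 16-19 | P4 19-22 | P1 22-25 | P5 25-28 | P2 28-31 | P6 31-34 | P7 34-37 | P4 37-40 | P1 40-42 | P2 42-43 | P6 43-46 | P7 46-47 | P4 47-50 | P6 50-52 | P4 52-54 |
Completion: P0=16  P1=42  P2=43  P3=19  P4=54  P5=28  P6=52  P7=47
Turnaround (C−A): P0=16  P1=41  P2=34  P3=9  P4=42  P5=13  P6=34  P7=25
Waiting = turnaround − burst: P0=9, P1=30, P2=27, P3=6, P4=31, P5=10, P6=26, P7=21
Total waiting = 9 + 30 + 27 + 6 + 31 + 10 + 26 + 21 = 160

160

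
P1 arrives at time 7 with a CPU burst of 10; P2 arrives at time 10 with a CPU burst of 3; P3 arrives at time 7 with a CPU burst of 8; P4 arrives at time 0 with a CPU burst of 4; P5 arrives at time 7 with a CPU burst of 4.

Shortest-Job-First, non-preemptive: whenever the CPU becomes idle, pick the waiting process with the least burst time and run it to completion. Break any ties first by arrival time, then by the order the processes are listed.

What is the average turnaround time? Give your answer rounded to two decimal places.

10.40

Gantt: | P4 0-4 | idle 4-7 | P5 7-11 | P2 11-14 | P3 14-22 | P1 22-32 |
Completion: P1=32  P2=14  P3=22  P4=4  P5=11
Turnaround (C−A): P1=25  P2=4  P3=15  P4=4  P5=4
Turnaround times: P1=25, P2=4, P3=15, P4=4, P5=4
Average turnaround = (25+4+15+4+4) / 5 = 52/5 = 10.40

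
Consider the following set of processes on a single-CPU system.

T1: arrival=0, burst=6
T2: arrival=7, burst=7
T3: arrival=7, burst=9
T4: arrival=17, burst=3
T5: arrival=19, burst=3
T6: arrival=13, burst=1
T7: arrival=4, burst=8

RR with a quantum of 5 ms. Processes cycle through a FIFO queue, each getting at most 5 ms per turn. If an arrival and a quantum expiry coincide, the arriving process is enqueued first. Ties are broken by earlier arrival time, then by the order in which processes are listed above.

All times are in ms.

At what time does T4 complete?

30

Schedule: | T1 0-5 | T7 5-10 | T1 10-11 | T2 11-16 | T3 16-21 | T7 21-24 | T6 24-25 | T2 25-27 | T4 27-30 | T5 30-33 | T3 33-37 |
Completion: T1=11  T2=27  T3=37  T4=30  T5=33  T6=25  T7=24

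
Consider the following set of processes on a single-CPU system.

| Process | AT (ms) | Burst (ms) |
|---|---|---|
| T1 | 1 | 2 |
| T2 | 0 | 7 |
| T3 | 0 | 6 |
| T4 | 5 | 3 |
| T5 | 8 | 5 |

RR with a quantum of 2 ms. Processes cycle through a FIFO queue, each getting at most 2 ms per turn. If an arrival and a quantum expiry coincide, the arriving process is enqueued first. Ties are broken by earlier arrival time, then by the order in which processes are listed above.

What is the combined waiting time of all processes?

Schedule: | T2 0-2 | T3 2-4 | T1 4-6 | T2 6-8 | T3 8-10 | T4 10-12 | T5 12-14 | T2 14-16 | T3 16-18 | T4 18-19 | T5 19-21 | T2 21-22 | T5 22-23 |
Completion: T1=6  T2=22  T3=18  T4=19  T5=23
Turnaround (C−A): T1=5  T2=22  T3=18  T4=14  T5=15
Waiting = turnaround − burst: T1=3, T2=15, T3=12, T4=11, T5=10
Total waiting = 3 + 15 + 12 + 11 + 10 = 51

51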